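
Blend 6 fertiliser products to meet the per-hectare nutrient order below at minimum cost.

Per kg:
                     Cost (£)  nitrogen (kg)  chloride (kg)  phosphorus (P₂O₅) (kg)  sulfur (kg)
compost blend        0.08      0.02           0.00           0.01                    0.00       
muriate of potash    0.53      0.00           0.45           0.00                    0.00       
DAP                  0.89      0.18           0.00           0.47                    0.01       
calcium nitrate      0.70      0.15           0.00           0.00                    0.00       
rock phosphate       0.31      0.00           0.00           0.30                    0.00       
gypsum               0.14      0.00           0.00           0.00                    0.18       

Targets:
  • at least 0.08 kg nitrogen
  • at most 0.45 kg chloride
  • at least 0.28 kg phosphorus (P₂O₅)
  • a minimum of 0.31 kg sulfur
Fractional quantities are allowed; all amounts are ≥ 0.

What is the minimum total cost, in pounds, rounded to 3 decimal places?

£0.707

Set it up as a linear program. Let x1 = kg of compost blend, x2 = kg of muriate of potash, x3 = kg of DAP, x4 = kg of calcium nitrate, x5 = kg of rock phosphate, x6 = kg of gypsum.
min 0.08x1 + 0.53x2 + 0.89x3 + 0.7x4 + 0.31x5 + 0.14x6 subject to:
  0.02x1 + 0.18x3 + 0.15x4 ≥ 0.08   (nitrogen)
  0.45x2 ≤ 0.45   (chloride)
  0.01x1 + 0.47x3 + 0.3x5 ≥ 0.28   (phosphorus (P₂O₅))
  0.01x3 + 0.18x6 ≥ 0.31   (sulfur)
  x1, x2, x3, x4, x5, x6 ≥ 0.
The cheapest feasible vertex uses only DAP, rock phosphate, gypsum; compost blend, muriate of potash, calcium nitrate are not used. Binding constraints: nitrogen, phosphorus (P₂O₅), sulfur.
So DAP = 0.4444 kg, rock phosphate = 0.237 kg, gypsum = 1.698 kg.
Objective = 0.89·0.4444 + 0.31·0.237 + 0.14·1.698 = 0.70671.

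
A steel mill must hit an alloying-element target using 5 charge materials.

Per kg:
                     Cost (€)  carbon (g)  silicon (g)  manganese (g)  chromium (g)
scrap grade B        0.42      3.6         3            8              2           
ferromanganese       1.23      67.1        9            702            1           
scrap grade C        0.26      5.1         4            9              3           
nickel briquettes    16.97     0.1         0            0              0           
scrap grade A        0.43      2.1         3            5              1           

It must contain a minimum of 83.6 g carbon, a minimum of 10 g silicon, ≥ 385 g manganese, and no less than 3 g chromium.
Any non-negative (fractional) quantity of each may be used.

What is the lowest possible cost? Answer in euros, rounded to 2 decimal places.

€1.63

This is a linear program. Let x1 = kg of scrap grade B, x2 = kg of ferromanganese, x3 = kg of scrap grade C, x4 = kg of nickel briquettes, x5 = kg of scrap grade A.
Minimise 0.42x1 + 1.23x2 + 0.26x3 + 16.97x4 + 0.43x5 s.t.:
  3.6x1 + 67.1x2 + 5.1x3 + 0.1x4 + 2.1x5 ≥ 83.6   (carbon)
  3x1 + 9x2 + 4x3 + 3x5 ≥ 10   (silicon)
  8x1 + 702x2 + 9x3 + 5x5 ≥ 385   (manganese)
  2x1 + 1x2 + 3x3 + 1x5 ≥ 3   (chromium)
  x1, x2, x3, x4, x5 ≥ 0.
The minimum-cost mix takes nothing from scrap grade B, nickel briquettes, scrap grade A — only ferromanganese, scrap grade C. There the carbon and chromium constraints are tight.
That vertex is x2 = 1.2, x3 = 0.5999.
Total cost: 1.23·1.2 + 0.26·0.5999 = 1.6320.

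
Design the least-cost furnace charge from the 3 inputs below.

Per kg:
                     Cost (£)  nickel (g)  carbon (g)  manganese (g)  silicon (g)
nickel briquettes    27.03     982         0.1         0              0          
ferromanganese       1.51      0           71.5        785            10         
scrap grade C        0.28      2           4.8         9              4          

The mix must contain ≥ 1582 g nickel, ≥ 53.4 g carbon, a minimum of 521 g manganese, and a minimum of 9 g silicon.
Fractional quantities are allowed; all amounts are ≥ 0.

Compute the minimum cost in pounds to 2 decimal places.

£44.73

This is a linear program. Let x1 = kg of nickel briquettes, x2 = kg of ferromanganese, x3 = kg of scrap grade C.
Minimise 27.03x1 + 1.51x2 + 0.28x3 subject to:
  982x1 + 2x3 ≥ 1582   (nickel)
  0.1x1 + 71.5x2 + 4.8x3 ≥ 53.4   (carbon)
  785x2 + 9x3 ≥ 521   (manganese)
  10x2 + 4x3 ≥ 9   (silicon)
  x1, x2, x3 ≥ 0.
All 3 inputs are positive at the optimum. There the nickel, carbon, silicon constraints are tight.
Solving gives x1 = 1.61, x2 = 0.7133, x3 = 0.4668.
Total cost: 27.03·1.61 + 1.51·0.7133 + 0.28·0.4668 = 44.7261.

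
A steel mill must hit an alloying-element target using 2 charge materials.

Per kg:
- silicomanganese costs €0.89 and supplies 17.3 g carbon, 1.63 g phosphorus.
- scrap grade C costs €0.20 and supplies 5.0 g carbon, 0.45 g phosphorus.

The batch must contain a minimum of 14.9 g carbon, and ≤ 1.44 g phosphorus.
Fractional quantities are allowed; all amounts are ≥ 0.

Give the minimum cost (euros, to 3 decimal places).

€0.596

Treat it as an LP. Let x1 = kg of silicomanganese, x2 = kg of scrap grade C.
min 0.89x1 + 0.2x2 subject to:
  17.3x1 + 5x2 ≥ 14.9   (carbon)
  1.63x1 + 0.45x2 ≤ 1.44   (phosphorus)
  x1, x2 ≥ 0.
The cheapest feasible vertex uses only scrap grade C; silicomanganese is not used. Binding constraint: carbon.
That vertex is x2 = 2.98.
Objective = 0.2·2.98 = 0.59600.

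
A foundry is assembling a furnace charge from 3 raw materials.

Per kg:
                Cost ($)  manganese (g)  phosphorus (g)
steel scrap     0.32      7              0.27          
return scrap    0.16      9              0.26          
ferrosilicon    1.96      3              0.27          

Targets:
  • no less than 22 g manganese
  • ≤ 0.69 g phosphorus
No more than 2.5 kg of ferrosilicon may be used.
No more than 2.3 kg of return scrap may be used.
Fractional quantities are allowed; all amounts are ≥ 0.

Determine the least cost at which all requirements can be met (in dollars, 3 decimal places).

$0.427

This is a linear program. Let x1 = kg of steel scrap, x2 = kg of return scrap, x3 = kg of ferrosilicon.
Minimize 0.32x1 + 0.16x2 + 1.96x3 s.t.:
  7x1 + 9x2 + 3x3 ≥ 22   (manganese)
  0.27x1 + 0.26x2 + 0.27x3 ≤ 0.69   (phosphorus)
  x3 ≤ 2.5
  x2 ≤ 2.3
  x1, x2, x3 ≥ 0.
At the optimum only steel scrap, return scrap are positive (ferrosilicon = 0). There the manganese and the return scrap cap constraints are tight.
Optimal quantities: steel scrap = 0.1857 kg, return scrap = 2.3 kg.
Total cost: 0.32·0.1857 + 0.16·2.3 = 0.42742.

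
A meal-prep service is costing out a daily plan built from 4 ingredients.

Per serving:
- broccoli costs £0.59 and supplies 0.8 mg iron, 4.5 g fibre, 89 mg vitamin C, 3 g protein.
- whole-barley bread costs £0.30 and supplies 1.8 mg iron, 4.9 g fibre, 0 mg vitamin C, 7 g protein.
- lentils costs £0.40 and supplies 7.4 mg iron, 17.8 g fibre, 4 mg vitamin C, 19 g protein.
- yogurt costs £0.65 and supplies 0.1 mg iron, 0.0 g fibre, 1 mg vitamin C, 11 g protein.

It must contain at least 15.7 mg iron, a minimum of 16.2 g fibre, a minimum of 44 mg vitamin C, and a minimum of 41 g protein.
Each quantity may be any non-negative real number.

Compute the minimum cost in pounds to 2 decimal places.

£1.07

Set it up as a linear program. Let x1 = servings of broccoli, x2 = servings of whole-barley bread, x3 = servings of lentils, x4 = servings of yogurt.
min 0.59x1 + 0.3x2 + 0.4x3 + 0.65x4 subject to:
  0.8x1 + 1.8x2 + 7.4x3 + 0.1x4 ≥ 15.7   (iron)
  4.5x1 + 4.9x2 + 17.8x3 ≥ 16.2   (fibre)
  89x1 + 4x3 + 1x4 ≥ 44   (vitamin C)
  3x1 + 7x2 + 19x3 + 11x4 ≥ 41   (protein)
  x1, x2, x3, x4 ≥ 0.
The cheapest feasible vertex uses only broccoli, lentils; whole-barley bread, yogurt are not used. Binding constraints: vitamin C and protein.
Solving gives x1 = 0.4002, x3 = 2.095.
Objective = 0.59·0.4002 + 0.4·2.095 = 1.0741.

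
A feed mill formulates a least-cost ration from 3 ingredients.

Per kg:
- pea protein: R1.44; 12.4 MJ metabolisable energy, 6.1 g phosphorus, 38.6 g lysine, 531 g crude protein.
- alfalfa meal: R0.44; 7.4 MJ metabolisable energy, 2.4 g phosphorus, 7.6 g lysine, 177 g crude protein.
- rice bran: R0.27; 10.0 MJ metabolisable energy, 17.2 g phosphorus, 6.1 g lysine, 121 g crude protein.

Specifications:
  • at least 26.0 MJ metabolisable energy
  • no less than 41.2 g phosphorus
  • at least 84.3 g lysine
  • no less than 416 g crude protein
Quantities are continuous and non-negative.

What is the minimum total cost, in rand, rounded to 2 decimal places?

Let x1 = kg of pea protein, x2 = kg of alfalfa meal, x3 = kg of rice bran.
Minimize 1.44x1 + 0.44x2 + 0.27x3 with:
  12.4x1 + 7.4x2 + 10x3 ≥ 26   (metabolisable energy)
  6.1x1 + 2.4x2 + 17.2x3 ≥ 41.2   (phosphorus)
  38.6x1 + 7.6x2 + 6.1x3 ≥ 84.3   (lysine)
  531x1 + 177x2 + 121x3 ≥ 416   (crude protein)
  x1, x2, x3 ≥ 0.
The minimum-cost mix takes nothing from alfalfa meal — only pea protein, rice bran. The phosphorus and lysine requirements are met with equality.
Optimal quantities: pea protein = 1.913 kg, rice bran = 1.717 kg.
Objective = 1.44·1.913 + 0.27·1.717 = 3.2183.

R3.22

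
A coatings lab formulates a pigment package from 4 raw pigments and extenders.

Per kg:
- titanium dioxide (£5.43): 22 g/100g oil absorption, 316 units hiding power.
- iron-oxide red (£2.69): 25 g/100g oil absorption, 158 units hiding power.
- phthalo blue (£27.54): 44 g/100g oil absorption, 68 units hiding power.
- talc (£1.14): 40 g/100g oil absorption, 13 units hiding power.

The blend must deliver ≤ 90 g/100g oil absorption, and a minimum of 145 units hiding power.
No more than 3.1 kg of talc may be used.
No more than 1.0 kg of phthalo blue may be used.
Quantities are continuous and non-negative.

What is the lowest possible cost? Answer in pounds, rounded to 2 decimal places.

Let x1 = kg of titanium dioxide, x2 = kg of iron-oxide red, x3 = kg of phthalo blue, x4 = kg of talc.
min 5.43x1 + 2.69x2 + 27.54x3 + 1.14x4 s.t.:
  22x1 + 25x2 + 44x3 + 40x4 ≤ 90   (oil absorption)
  316x1 + 158x2 + 68x3 + 13x4 ≥ 145   (hiding power)
  x4 ≤ 3.1
  x3 ≤ 1
  x1, x2, x3, x4 ≥ 0.
The cheapest feasible vertex uses only iron-oxide red; titanium dioxide, phthalo blue, talc are not used. There the hiding power constraint is tight.
That vertex is x2 = 0.9177.
Hence cost = 2.69·0.9177 = £2.4686.

£2.47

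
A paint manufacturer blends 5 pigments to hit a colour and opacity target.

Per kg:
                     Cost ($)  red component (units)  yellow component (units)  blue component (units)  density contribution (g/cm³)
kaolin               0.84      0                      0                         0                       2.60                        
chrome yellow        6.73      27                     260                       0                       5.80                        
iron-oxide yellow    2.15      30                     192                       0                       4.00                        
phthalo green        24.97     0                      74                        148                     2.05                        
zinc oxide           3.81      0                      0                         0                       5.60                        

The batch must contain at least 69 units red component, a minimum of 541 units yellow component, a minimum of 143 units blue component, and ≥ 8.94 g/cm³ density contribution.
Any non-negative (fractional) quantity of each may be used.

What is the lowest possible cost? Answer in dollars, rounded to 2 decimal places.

Let x1 = kg of kaolin, x2 = kg of chrome yellow, x3 = kg of iron-oxide yellow, x4 = kg of phthalo green, x5 = kg of zinc oxide.
min 0.84x1 + 6.73x2 + 2.15x3 + 24.97x4 + 3.81x5 s.t.:
  27x2 + 30x3 ≥ 69   (red component)
  260x2 + 192x3 + 74x4 ≥ 541   (yellow component)
  148x4 ≥ 143   (blue component)
  2.6x1 + 5.8x2 + 4x3 + 2.05x4 + 5.6x5 ≥ 8.94   (density contribution)
  x1, x2, x3, x4, x5 ≥ 0.
The optimal basis is {iron-oxide yellow, phthalo green}; kaolin, chrome yellow, zinc oxide drop out. Binding constraints: yellow component and blue component.
That vertex is x3 = 2.445, x4 = 0.9662.
Cost = 2.15·2.445 + 24.97·0.9662 = 29.3828.

$29.38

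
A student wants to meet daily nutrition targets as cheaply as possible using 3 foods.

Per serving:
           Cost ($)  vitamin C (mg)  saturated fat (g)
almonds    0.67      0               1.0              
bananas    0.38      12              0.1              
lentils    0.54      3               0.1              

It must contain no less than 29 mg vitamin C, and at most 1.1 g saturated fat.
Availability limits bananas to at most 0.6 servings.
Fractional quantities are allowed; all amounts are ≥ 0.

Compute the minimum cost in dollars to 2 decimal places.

Set it up as a linear program. Let x1 = servings of almonds, x2 = servings of bananas, x3 = servings of lentils.
Minimize 0.67x1 + 0.38x2 + 0.54x3 s.t.:
  12x2 + 3x3 ≥ 29   (vitamin C)
  1x1 + 0.1x2 + 0.1x3 ≤ 1.1   (saturated fat)
  x2 ≤ 0.6
  x1, x2, x3 ≥ 0.
The cheapest feasible vertex uses only bananas, lentils; almonds is not used. There the vitamin C and the bananas cap constraints are tight.
So bananas = 0.6 servings, lentils = 7.267 servings.
Cost = 0.38·0.6 + 0.54·7.267 = 4.1522.

$4.15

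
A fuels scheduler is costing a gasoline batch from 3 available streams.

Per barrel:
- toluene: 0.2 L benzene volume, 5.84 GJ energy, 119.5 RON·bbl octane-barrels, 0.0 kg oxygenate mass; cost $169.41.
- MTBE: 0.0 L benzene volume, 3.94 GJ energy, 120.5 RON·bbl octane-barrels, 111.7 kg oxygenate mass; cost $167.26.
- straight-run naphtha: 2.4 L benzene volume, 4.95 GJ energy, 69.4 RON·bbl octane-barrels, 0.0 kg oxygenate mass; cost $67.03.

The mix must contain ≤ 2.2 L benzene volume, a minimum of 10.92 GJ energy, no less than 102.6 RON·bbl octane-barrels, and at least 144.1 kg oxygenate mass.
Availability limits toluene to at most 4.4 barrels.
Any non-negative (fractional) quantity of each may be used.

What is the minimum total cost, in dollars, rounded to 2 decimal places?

$316.45

Let x1 = barrels of toluene, x2 = barrels of MTBE, x3 = barrels of straight-run naphtha.
Minimise 169.41x1 + 167.26x2 + 67.03x3 subject to:
  0.2x1 + 2.4x3 ≤ 2.2   (benzene volume)
  5.84x1 + 3.94x2 + 4.95x3 ≥ 10.92   (energy)
  119.5x1 + 120.5x2 + 69.4x3 ≥ 102.6   (octane-barrels)
  111.7x2 ≥ 144.1   (oxygenate mass)
  x1 ≤ 4.4
  x1, x2, x3 ≥ 0.
The optimal mix uses every input. The benzene volume, energy, oxygenate mass requirements are met with equality.
Solving gives x1 = 0.239457, x2 = 1.29006, x3 = 0.896712.
Hence cost = 169.41·0.239457 + 167.26·1.29006 + 67.03·0.896712 = $316.4485.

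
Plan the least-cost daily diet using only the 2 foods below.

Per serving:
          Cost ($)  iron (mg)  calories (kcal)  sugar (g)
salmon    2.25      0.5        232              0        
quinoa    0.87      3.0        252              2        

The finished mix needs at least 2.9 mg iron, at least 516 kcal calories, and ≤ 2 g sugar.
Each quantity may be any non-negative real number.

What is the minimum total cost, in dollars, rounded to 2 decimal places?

Set it up as a linear program. Let x1 = servings of salmon, x2 = servings of quinoa.
min 2.25x1 + 0.87x2 s.t.:
  0.5x1 + 3x2 ≥ 2.9   (iron)
  232x1 + 252x2 ≥ 516   (calories)
  2x2 ≤ 2   (sugar)
  x1, x2 ≥ 0.
Both inputs are positive at the optimum. The calories and sugar requirements are met with equality.
So salmon = 1.138 servings, quinoa = 1 serving.
Hence cost = 2.25·1.138 + 0.87·1 = $3.4305.

$3.43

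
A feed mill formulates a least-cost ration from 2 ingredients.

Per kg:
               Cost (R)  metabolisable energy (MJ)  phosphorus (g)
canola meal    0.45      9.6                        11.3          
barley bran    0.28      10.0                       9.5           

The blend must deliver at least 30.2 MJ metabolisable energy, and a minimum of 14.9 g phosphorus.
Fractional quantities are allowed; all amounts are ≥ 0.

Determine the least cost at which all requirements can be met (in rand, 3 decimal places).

R0.846

Let x1 = kg of canola meal, x2 = kg of barley bran.
Minimise 0.45x1 + 0.28x2 subject to:
  9.6x1 + 10x2 ≥ 30.2   (metabolisable energy)
  11.3x1 + 9.5x2 ≥ 14.9   (phosphorus)
  x1, x2 ≥ 0.
The optimal basis is {barley bran}; canola meal drops out. Binding constraint: metabolisable energy.
Optimal quantities: barley bran = 3.02 kg.
Cost = 0.28·3.02 = 0.84560.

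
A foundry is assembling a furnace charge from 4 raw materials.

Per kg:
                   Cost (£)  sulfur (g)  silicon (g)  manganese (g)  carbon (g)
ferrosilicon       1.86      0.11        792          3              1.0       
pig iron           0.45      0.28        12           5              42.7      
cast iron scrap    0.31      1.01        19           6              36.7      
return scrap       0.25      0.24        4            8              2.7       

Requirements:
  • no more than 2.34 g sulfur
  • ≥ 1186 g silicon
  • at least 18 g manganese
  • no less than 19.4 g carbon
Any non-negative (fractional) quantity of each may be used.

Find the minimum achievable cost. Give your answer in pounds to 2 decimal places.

£3.23

This is a linear program. Let x1 = kg of ferrosilicon, x2 = kg of pig iron, x3 = kg of cast iron scrap, x4 = kg of return scrap.
Minimize 1.86x1 + 0.45x2 + 0.31x3 + 0.25x4 subject to:
  0.11x1 + 0.28x2 + 1.01x3 + 0.24x4 ≤ 2.34   (sulfur)
  792x1 + 12x2 + 19x3 + 4x4 ≥ 1186   (silicon)
  3x1 + 5x2 + 6x3 + 8x4 ≥ 18   (manganese)
  1x1 + 42.7x2 + 36.7x3 + 2.7x4 ≥ 19.4   (carbon)
  x1, x2, x3, x4 ≥ 0.
The cheapest feasible vertex uses only ferrosilicon, cast iron scrap, return scrap; pig iron is not used. The silicon, manganese, carbon requirements are met with equality.
That vertex is x1 = 1.481, x3 = 0.3848, x4 = 1.406.
Cost = 1.86·1.481 + 0.31·0.3848 + 0.25·1.406 = 3.2254.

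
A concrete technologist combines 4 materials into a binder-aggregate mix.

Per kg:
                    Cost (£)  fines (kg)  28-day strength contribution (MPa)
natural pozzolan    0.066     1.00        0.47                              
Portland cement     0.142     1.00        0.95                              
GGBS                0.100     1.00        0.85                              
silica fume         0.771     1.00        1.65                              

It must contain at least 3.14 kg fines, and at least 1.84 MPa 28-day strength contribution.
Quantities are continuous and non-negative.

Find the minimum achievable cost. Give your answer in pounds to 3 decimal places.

£0.240

Set it up as a linear program. Let x1 = kg of natural pozzolan, x2 = kg of Portland cement, x3 = kg of GGBS, x4 = kg of silica fume.
Minimise 0.066x1 + 0.142x2 + 0.1x3 + 0.771x4 subject to:
  1x1 + 1x2 + 1x3 + 1x4 ≥ 3.14   (fines)
  0.47x1 + 0.95x2 + 0.85x3 + 1.65x4 ≥ 1.84   (28-day strength contribution)
  x1, x2, x3, x4 ≥ 0.
The minimum-cost mix takes nothing from Portland cement, silica fume — only natural pozzolan, GGBS. The fines and 28-day strength contribution requirements are met with equality.
Optimal quantities: natural pozzolan = 2.182 kg, GGBS = 0.9584 kg.
Objective = 0.066·2.182 + 0.1·0.9584 = 0.23985.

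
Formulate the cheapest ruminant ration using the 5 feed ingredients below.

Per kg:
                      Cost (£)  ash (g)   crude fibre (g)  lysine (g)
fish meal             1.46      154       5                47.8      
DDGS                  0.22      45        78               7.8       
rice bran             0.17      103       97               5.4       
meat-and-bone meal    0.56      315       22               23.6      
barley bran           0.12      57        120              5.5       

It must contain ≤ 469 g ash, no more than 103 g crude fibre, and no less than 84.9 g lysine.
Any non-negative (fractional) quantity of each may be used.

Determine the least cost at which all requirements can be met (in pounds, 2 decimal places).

£2.45

This is a linear program. Let x1 = kg of fish meal, x2 = kg of DDGS, x3 = kg of rice bran, x4 = kg of meat-and-bone meal, x5 = kg of barley bran.
Minimise 1.46x1 + 0.22x2 + 0.17x3 + 0.56x4 + 0.12x5 subject to:
  154x1 + 45x2 + 103x3 + 315x4 + 57x5 ≤ 469   (ash)
  5x1 + 78x2 + 97x3 + 22x4 + 120x5 ≤ 103   (crude fibre)
  47.8x1 + 7.8x2 + 5.4x3 + 23.6x4 + 5.5x5 ≥ 84.9   (lysine)
  x1, x2, x3, x4, x5 ≥ 0.
The cheapest feasible vertex uses only fish meal, meat-and-bone meal, barley bran; DDGS, rice bran are not used. There the ash, crude fibre, lysine constraints are tight.
Optimal quantities: fish meal = 1.349 kg, meat-and-bone meal = 0.7075 kg, barley bran = 0.6724 kg.
Objective = 1.46·1.349 + 0.56·0.7075 + 0.12·0.6724 = 2.4464.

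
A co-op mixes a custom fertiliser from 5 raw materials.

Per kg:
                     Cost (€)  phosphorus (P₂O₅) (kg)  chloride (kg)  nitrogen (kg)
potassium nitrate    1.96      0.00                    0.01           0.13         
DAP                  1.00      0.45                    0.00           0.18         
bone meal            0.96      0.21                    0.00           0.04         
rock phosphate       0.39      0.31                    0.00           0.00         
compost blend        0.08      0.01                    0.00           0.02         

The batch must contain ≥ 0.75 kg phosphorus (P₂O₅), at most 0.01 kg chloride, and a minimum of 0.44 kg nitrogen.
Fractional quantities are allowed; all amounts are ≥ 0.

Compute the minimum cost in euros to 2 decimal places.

This is a linear program. Let x1 = kg of potassium nitrate, x2 = kg of DAP, x3 = kg of bone meal, x4 = kg of rock phosphate, x5 = kg of compost blend.
Minimise 1.96x1 + 1x2 + 0.96x3 + 0.39x4 + 0.08x5 with:
  0.45x2 + 0.21x3 + 0.31x4 + 0.01x5 ≥ 0.75   (phosphorus (P₂O₅))
  0.01x1 ≤ 0.01   (chloride)
  0.13x1 + 0.18x2 + 0.04x3 + 0.02x5 ≥ 0.44   (nitrogen)
  x1, x2, x3, x4, x5 ≥ 0.
At the optimum only DAP, compost blend are positive (potassium nitrate, bone meal, rock phosphate = 0). Binding constraints: phosphorus (P₂O₅) and nitrogen.
That vertex is x2 = 1.472, x5 = 8.75.
Objective = 1·1.472 + 0.08·8.75 = 2.1720.

€2.17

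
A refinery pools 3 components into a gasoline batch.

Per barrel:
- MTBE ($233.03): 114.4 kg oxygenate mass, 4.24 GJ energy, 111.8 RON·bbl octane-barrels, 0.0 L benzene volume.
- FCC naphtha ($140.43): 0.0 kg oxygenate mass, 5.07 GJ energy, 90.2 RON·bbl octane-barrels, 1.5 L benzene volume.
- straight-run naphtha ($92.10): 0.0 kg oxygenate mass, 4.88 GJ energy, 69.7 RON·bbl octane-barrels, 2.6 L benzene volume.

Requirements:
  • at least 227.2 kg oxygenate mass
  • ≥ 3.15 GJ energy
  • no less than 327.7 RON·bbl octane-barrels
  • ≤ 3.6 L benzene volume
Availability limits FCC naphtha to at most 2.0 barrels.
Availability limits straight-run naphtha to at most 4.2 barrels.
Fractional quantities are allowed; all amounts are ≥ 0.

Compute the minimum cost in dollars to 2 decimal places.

Treat it as an LP. Let x1 = barrels of MTBE, x2 = barrels of FCC naphtha, x3 = barrels of straight-run naphtha.
Minimise 233.03x1 + 140.43x2 + 92.1x3 s.t.:
  114.4x1 ≥ 227.2   (oxygenate mass)
  4.24x1 + 5.07x2 + 4.88x3 ≥ 3.15   (energy)
  111.8x1 + 90.2x2 + 69.7x3 ≥ 327.7   (octane-barrels)
  1.5x2 + 2.6x3 ≤ 3.6   (benzene volume)
  x2 ≤ 2
  x3 ≤ 4.2
  x1, x2, x3 ≥ 0.
The optimal mix uses every input. There the oxygenate mass, octane-barrels, benzene volume constraints are tight.
Solving gives x1 = 1.986, x2 = 0.18316, x3 = 1.2789.
Objective = 233.03·1.986 + 140.43·0.18316 + 92.1·1.2789 = 606.3054.

$606.31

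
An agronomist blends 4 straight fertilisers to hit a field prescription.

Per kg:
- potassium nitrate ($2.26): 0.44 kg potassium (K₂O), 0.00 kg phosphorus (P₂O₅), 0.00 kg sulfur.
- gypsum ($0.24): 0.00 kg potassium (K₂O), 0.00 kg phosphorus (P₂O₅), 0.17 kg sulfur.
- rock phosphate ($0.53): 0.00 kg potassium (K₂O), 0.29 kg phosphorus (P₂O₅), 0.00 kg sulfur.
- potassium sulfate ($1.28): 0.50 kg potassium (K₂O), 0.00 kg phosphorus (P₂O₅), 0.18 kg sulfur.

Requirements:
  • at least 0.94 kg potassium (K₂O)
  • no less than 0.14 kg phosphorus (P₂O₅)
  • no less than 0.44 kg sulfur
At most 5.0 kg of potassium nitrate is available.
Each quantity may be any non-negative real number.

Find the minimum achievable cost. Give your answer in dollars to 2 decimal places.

Let x1 = kg of potassium nitrate, x2 = kg of gypsum, x3 = kg of rock phosphate, x4 = kg of potassium sulfate.
Minimise 2.26x1 + 0.24x2 + 0.53x3 + 1.28x4 subject to:
  0.44x1 + 0.5x4 ≥ 0.94   (potassium (K₂O))
  0.29x3 ≥ 0.14   (phosphorus (P₂O₅))
  0.17x2 + 0.18x4 ≥ 0.44   (sulfur)
  x1 ≤ 5
  x1, x2, x3, x4 ≥ 0.
At the optimum only gypsum, rock phosphate, potassium sulfate are positive (potassium nitrate = 0). There the potassium (K₂O), phosphorus (P₂O₅), sulfur constraints are tight.
Optimal quantities: gypsum = 0.5976 kg, rock phosphate = 0.4828 kg, potassium sulfate = 1.88 kg.
Hence cost = 0.24·0.5976 + 0.53·0.4828 + 1.28·1.88 = $2.8057.

$2.81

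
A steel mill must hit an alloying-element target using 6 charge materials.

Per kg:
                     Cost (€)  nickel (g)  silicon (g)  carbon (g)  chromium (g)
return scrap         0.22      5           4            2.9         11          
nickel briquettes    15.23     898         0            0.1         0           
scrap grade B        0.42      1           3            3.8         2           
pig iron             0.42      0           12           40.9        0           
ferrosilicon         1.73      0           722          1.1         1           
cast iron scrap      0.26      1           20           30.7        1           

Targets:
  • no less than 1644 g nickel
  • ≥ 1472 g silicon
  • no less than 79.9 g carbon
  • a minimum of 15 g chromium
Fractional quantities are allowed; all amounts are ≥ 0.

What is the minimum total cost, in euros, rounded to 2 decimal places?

€32.01

Set it up as a linear program. Let x1 = kg of return scrap, x2 = kg of nickel briquettes, x3 = kg of scrap grade B, x4 = kg of pig iron, x5 = kg of ferrosilicon, x6 = kg of cast iron scrap.
Minimise 0.22x1 + 15.23x2 + 0.42x3 + 0.42x4 + 1.73x5 + 0.26x6 s.t.:
  5x1 + 898x2 + 1x3 + 1x6 ≥ 1644   (nickel)
  4x1 + 3x3 + 12x4 + 722x5 + 20x6 ≥ 1472   (silicon)
  2.9x1 + 0.1x2 + 3.8x3 + 40.9x4 + 1.1x5 + 30.7x6 ≥ 79.9   (carbon)
  11x1 + 2x3 + 1x5 + 1x6 ≥ 15   (chromium)
  x1, x2, x3, x4, x5, x6 ≥ 0.
At the optimum only return scrap, nickel briquettes, ferrosilicon, cast iron scrap are positive (scrap grade B, pig iron = 0). There the nickel, silicon, carbon, chromium constraints are tight.
That vertex is x1 = 0.9635, x2 = 1.823, x5 = 1.966, x6 = 2.435.
Hence cost = 0.22·0.9635 + 15.23·1.823 + 1.73·1.966 + 0.26·2.435 = €32.0105.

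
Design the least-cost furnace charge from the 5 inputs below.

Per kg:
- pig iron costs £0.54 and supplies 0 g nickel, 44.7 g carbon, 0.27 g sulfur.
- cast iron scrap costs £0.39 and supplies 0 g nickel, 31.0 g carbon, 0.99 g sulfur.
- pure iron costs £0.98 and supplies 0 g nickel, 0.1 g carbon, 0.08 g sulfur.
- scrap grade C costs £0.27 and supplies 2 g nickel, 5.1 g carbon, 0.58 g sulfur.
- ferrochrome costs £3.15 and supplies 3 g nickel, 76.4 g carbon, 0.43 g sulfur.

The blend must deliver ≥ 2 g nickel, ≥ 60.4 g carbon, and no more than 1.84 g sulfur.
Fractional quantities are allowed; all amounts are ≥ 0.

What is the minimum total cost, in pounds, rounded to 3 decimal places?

Set it up as a linear program. Let x1 = kg of pig iron, x2 = kg of cast iron scrap, x3 = kg of pure iron, x4 = kg of scrap grade C, x5 = kg of ferrochrome.
Minimize 0.54x1 + 0.39x2 + 0.98x3 + 0.27x4 + 3.15x5 s.t.:
  2x4 + 3x5 ≥ 2   (nickel)
  44.7x1 + 31x2 + 0.1x3 + 5.1x4 + 76.4x5 ≥ 60.4   (carbon)
  0.27x1 + 0.99x2 + 0.08x3 + 0.58x4 + 0.43x5 ≤ 1.84   (sulfur)
  x1, x2, x3, x4, x5 ≥ 0.
At the optimum only pig iron, scrap grade C are positive (cast iron scrap, pure iron, ferrochrome = 0). The nickel and carbon requirements are met with equality.
Optimal quantities: pig iron = 1.237 kg, scrap grade C = 1 kg.
Cost = 0.54·1.237 + 0.27·1 = 0.93798.

£0.938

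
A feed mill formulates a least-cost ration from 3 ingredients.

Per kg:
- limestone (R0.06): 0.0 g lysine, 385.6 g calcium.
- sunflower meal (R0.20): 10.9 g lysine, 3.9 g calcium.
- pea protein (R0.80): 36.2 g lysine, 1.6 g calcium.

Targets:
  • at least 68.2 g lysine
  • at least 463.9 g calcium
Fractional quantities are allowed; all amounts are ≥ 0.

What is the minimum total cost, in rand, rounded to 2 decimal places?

Let x1 = kg of limestone, x2 = kg of sunflower meal, x3 = kg of pea protein.
min 0.06x1 + 0.2x2 + 0.8x3 subject to:
  10.9x2 + 36.2x3 ≥ 68.2   (lysine)
  385.6x1 + 3.9x2 + 1.6x3 ≥ 463.9   (calcium)
  x1, x2, x3 ≥ 0.
The optimal basis is {limestone, sunflower meal}; pea protein drops out. The lysine and calcium requirements are met with equality.
So limestone = 1.14 kg, sunflower meal = 6.257 kg.
Hence cost = 0.06·1.14 + 0.2·6.257 = R1.3198.

R1.32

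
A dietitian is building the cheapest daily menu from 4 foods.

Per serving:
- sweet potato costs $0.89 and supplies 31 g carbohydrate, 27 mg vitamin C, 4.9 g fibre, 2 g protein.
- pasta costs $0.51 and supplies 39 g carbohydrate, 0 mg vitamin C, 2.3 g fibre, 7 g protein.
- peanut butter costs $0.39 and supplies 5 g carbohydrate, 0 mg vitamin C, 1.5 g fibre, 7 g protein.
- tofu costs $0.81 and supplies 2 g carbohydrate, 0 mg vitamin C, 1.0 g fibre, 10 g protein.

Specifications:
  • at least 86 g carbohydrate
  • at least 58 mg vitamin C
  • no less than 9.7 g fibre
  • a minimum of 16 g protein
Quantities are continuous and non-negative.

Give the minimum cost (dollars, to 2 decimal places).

$2.60

Let x1 = servings of sweet potato, x2 = servings of pasta, x3 = servings of peanut butter, x4 = servings of tofu.
Minimize 0.89x1 + 0.51x2 + 0.39x3 + 0.81x4 s.t.:
  31x1 + 39x2 + 5x3 + 2x4 ≥ 86   (carbohydrate)
  27x1 ≥ 58   (vitamin C)
  4.9x1 + 2.3x2 + 1.5x3 + 1x4 ≥ 9.7   (fibre)
  2x1 + 7x2 + 7x3 + 10x4 ≥ 16   (protein)
  x1, x2, x3, x4 ≥ 0.
The cheapest feasible vertex uses only sweet potato, pasta, peanut butter; tofu is not used. There the carbohydrate, vitamin C, protein constraints are tight.
Optimal quantities: sweet potato = 2.148 servings, pasta = 0.3249 servings, peanut butter = 1.347 servings.
Hence cost = 0.89·2.148 + 0.51·0.3249 + 0.39·1.347 = $2.6027.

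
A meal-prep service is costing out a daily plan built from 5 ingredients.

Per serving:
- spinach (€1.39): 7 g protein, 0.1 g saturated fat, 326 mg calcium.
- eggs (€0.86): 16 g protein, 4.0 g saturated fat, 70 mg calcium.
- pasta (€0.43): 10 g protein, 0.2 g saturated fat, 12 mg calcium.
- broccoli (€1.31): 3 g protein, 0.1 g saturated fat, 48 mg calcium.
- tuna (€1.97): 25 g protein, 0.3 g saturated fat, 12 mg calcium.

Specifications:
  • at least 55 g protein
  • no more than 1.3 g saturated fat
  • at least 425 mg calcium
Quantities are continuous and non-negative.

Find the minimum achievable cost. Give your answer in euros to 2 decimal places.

€3.60

Treat it as an LP. Let x1 = servings of spinach, x2 = servings of eggs, x3 = servings of pasta, x4 = servings of broccoli, x5 = servings of tuna.
min 1.39x1 + 0.86x2 + 0.43x3 + 1.31x4 + 1.97x5 s.t.:
  7x1 + 16x2 + 10x3 + 3x4 + 25x5 ≥ 55   (protein)
  0.1x1 + 4x2 + 0.2x3 + 0.1x4 + 0.3x5 ≤ 1.3   (saturated fat)
  326x1 + 70x2 + 12x3 + 48x4 + 12x5 ≥ 425   (calcium)
  x1, x2, x3, x4, x5 ≥ 0.
At the optimum only spinach, eggs, pasta are positive (broccoli, tuna = 0). There the protein, saturated fat, calcium constraints are tight.
So spinach = 1.12 servings, eggs = 0.06652 servings, pasta = 4.61 servings.
Objective = 1.39·1.12 + 0.86·0.06652 + 0.43·4.61 = 3.5963.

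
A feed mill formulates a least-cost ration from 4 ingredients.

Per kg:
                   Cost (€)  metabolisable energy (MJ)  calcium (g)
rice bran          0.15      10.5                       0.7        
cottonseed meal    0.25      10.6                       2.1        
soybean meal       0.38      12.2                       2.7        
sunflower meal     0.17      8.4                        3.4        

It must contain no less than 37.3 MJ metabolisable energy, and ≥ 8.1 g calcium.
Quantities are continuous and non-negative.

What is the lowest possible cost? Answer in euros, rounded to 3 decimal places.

This is a linear program. Let x1 = kg of rice bran, x2 = kg of cottonseed meal, x3 = kg of soybean meal, x4 = kg of sunflower meal.
Minimize 0.15x1 + 0.25x2 + 0.38x3 + 0.17x4 subject to:
  10.5x1 + 10.6x2 + 12.2x3 + 8.4x4 ≥ 37.3   (metabolisable energy)
  0.7x1 + 2.1x2 + 2.7x3 + 3.4x4 ≥ 8.1   (calcium)
  x1, x2, x3, x4 ≥ 0.
The cheapest feasible vertex uses only rice bran, sunflower meal; cottonseed meal, soybean meal are not used. Binding constraints: metabolisable energy and calcium.
That vertex is x1 = 1.971, x4 = 1.977.
Cost = 0.15·1.971 + 0.17·1.977 = 0.63174.

€0.632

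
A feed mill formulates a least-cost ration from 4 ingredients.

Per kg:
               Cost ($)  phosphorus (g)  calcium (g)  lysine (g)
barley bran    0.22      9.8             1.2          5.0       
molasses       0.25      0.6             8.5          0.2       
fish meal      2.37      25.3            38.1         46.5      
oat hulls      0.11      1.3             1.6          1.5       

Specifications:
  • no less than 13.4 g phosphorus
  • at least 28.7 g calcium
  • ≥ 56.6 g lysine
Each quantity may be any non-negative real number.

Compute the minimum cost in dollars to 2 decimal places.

Treat it as an LP. Let x1 = kg of barley bran, x2 = kg of molasses, x3 = kg of fish meal, x4 = kg of oat hulls.
Minimise 0.22x1 + 0.25x2 + 2.37x3 + 0.11x4 with:
  9.8x1 + 0.6x2 + 25.3x3 + 1.3x4 ≥ 13.4   (phosphorus)
  1.2x1 + 8.5x2 + 38.1x3 + 1.6x4 ≥ 28.7   (calcium)
  5x1 + 0.2x2 + 46.5x3 + 1.5x4 ≥ 56.6   (lysine)
  x1, x2, x3, x4 ≥ 0.
The minimum-cost mix takes nothing from molasses, oat hulls — only barley bran, fish meal. The calcium and lysine requirements are met with equality.
So barley bran = 6.102 kg, fish meal = 0.5611 kg.
Hence cost = 0.22·6.102 + 2.37·0.5611 = $2.6722.

$2.67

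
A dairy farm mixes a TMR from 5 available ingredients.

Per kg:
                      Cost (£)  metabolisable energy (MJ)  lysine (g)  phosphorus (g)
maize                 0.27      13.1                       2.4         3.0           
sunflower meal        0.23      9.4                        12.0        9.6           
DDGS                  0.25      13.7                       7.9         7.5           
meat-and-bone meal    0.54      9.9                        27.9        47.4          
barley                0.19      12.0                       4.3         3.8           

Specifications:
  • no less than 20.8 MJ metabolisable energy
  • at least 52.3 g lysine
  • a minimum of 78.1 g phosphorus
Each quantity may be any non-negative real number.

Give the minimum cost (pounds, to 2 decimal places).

£1.01

This is a linear program. Let x1 = kg of maize, x2 = kg of sunflower meal, x3 = kg of DDGS, x4 = kg of meat-and-bone meal, x5 = kg of barley.
min 0.27x1 + 0.23x2 + 0.25x3 + 0.54x4 + 0.19x5 s.t.:
  13.1x1 + 9.4x2 + 13.7x3 + 9.9x4 + 12x5 ≥ 20.8   (metabolisable energy)
  2.4x1 + 12x2 + 7.9x3 + 27.9x4 + 4.3x5 ≥ 52.3   (lysine)
  3x1 + 9.6x2 + 7.5x3 + 47.4x4 + 3.8x5 ≥ 78.1   (phosphorus)
  x1, x2, x3, x4, x5 ≥ 0.
The minimum-cost mix takes nothing from maize, DDGS, barley — only sunflower meal, meat-and-bone meal. There the lysine and phosphorus constraints are tight.
Optimal quantities: sunflower meal = 0.9969 kg, meat-and-bone meal = 1.446 kg.
Total cost: 0.23·0.9969 + 0.54·1.446 = 1.0101.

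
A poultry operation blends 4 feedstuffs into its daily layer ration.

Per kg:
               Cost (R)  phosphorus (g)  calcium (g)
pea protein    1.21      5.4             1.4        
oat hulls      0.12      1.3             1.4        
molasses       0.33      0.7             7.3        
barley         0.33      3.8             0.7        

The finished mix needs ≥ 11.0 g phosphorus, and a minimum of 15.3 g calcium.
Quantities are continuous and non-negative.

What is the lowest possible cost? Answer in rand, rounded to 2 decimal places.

Let x1 = kg of pea protein, x2 = kg of oat hulls, x3 = kg of molasses, x4 = kg of barley.
min 1.21x1 + 0.12x2 + 0.33x3 + 0.33x4 s.t.:
  5.4x1 + 1.3x2 + 0.7x3 + 3.8x4 ≥ 11   (phosphorus)
  1.4x1 + 1.4x2 + 7.3x3 + 0.7x4 ≥ 15.3   (calcium)
  x1, x2, x3, x4 ≥ 0.
The minimum-cost mix takes nothing from pea protein, barley — only oat hulls, molasses. Binding constraints: phosphorus and calcium.
Optimal quantities: oat hulls = 8.177 kg, molasses = 0.5276 kg.
Total cost: 0.12·8.177 + 0.33·0.5276 = 1.1553.

R1.16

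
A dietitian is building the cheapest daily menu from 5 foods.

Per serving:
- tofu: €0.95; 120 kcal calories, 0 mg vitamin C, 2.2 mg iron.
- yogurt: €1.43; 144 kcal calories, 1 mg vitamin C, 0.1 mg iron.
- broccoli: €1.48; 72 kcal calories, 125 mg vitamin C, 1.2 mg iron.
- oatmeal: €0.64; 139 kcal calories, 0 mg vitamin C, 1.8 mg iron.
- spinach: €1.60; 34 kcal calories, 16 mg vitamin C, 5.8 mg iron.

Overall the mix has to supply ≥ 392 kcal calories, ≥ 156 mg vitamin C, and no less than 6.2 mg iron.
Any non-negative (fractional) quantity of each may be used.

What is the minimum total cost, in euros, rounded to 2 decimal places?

Let x1 = servings of tofu, x2 = servings of yogurt, x3 = servings of broccoli, x4 = servings of oatmeal, x5 = servings of spinach.
Minimize 0.95x1 + 1.43x2 + 1.48x3 + 0.64x4 + 1.6x5 s.t.:
  120x1 + 144x2 + 72x3 + 139x4 + 34x5 ≥ 392   (calories)
  1x2 + 125x3 + 16x5 ≥ 156   (vitamin C)
  2.2x1 + 0.1x2 + 1.2x3 + 1.8x4 + 5.8x5 ≥ 6.2   (iron)
  x1, x2, x3, x4, x5 ≥ 0.
The cheapest feasible vertex uses only broccoli, oatmeal, spinach; tofu, yogurt are not used. There the calories, vitamin C, iron constraints are tight.
Solving gives x3 = 1.229, x4 = 2.147, x5 = 0.1483.
Objective = 1.48·1.229 + 0.64·2.147 + 1.6·0.1483 = 3.4303.

€3.43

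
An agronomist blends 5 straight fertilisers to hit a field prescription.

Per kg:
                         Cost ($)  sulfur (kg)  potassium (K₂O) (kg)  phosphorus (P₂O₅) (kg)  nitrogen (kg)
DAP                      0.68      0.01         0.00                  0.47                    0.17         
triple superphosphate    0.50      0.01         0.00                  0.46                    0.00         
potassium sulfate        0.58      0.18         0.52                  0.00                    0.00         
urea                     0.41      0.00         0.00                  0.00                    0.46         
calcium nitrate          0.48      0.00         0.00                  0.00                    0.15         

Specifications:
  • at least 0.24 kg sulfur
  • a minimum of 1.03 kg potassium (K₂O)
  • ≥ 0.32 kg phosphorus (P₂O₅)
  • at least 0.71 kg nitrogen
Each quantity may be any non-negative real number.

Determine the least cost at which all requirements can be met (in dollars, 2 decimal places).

Let x1 = kg of DAP, x2 = kg of triple superphosphate, x3 = kg of potassium sulfate, x4 = kg of urea, x5 = kg of calcium nitrate.
min 0.68x1 + 0.5x2 + 0.58x3 + 0.41x4 + 0.48x5 s.t.:
  0.01x1 + 0.01x2 + 0.18x3 ≥ 0.24   (sulfur)
  0.52x3 ≥ 1.03   (potassium (K₂O))
  0.47x1 + 0.46x2 ≥ 0.32   (phosphorus (P₂O₅))
  0.17x1 + 0.46x4 + 0.15x5 ≥ 0.71   (nitrogen)
  x1, x2, x3, x4, x5 ≥ 0.
At the optimum only triple superphosphate, potassium sulfate, urea are positive (DAP, calcium nitrate = 0). There the potassium (K₂O), phosphorus (P₂O₅), nitrogen constraints are tight.
So triple superphosphate = 0.6957 kg, potassium sulfate = 1.981 kg, urea = 1.543 kg.
Cost = 0.5·0.6957 + 0.58·1.981 + 0.41·1.543 = 2.1295.

$2.13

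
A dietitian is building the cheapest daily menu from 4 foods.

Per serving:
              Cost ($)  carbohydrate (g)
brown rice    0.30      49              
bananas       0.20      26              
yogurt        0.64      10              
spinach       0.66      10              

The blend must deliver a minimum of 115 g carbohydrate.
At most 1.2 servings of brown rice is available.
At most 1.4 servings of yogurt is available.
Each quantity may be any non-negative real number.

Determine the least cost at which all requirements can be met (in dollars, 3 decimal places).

$0.792

This is a linear program. Let x1 = servings of brown rice, x2 = servings of bananas, x3 = servings of yogurt, x4 = servings of spinach.
Minimize 0.3x1 + 0.2x2 + 0.64x3 + 0.66x4 subject to:
  49x1 + 26x2 + 10x3 + 10x4 ≥ 115   (carbohydrate)
  x1 ≤ 1.2
  x3 ≤ 1.4
  x1, x2, x3, x4 ≥ 0.
The minimum-cost mix takes nothing from yogurt, spinach — only brown rice, bananas. There the carbohydrate and the brown rice cap constraints are tight.
That vertex is x1 = 1.2, x2 = 2.162.
Objective = 0.3·1.2 + 0.2·2.162 = 0.79240.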